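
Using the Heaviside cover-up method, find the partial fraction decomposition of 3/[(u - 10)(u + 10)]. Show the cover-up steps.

Cover (u - 10): set u=10, get A = 3/(10 + 10) = 3/20. Cover (u + 10): set u=-10, get B = 3/(-10 - 10) = -3/20.
Result: (3/20)/(u - 10) - (3/20)/(u + 10)


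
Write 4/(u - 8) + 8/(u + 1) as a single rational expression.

Common denominator (u - 8)(u + 1). Numerator: 4(u + 1) + 8(u - 8) = (4u + 4) + (8u - 64) = 12u - 60
Result: (12u - 60)/[(u - 8)(u + 1)]


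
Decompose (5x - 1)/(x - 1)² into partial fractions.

(5x - 1) = P(x - 1) + Q. At x = 1: Q = 5·1 - 1 = 4. Coeff of x: P = 5
Result: 5/(x - 1) + 4/(x - 1)²


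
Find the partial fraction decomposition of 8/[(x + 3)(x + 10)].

8/(x + 3)(x + 10) = α/(x + 3) + β/(x + 10). α = 8/(-3 + 10) = 8/7, β = 8/(-10 + 3) = -8/7
Result: (8/7)/(x + 3) - (8/7)/(x + 10)


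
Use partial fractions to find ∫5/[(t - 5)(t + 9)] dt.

Decompose: 5/[(t - 5)(t + 9)] = (5/14)/(t - 5) - (5/14)/(t + 9). Integrate each term: (5/14) ln|(t - 5)| - (5/14) ln|(t + 9)| + C


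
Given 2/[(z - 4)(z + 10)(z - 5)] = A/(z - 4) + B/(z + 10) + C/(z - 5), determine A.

Cover-up at z = 4: A = 2/[(4 + 10)(4 - 5)] = 2/[(14)(-1)] = -2/14 = -1/7


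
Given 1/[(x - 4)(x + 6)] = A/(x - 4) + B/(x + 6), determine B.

Cover-up at x = -6: B = 1/(-6 - 4) = -1/10


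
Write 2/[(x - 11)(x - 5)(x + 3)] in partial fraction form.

Using cover-up method: P = 1/42, Q = -1/24, R = 1/56
Result: (1/42)/(x - 11) - (1/24)/(x - 5) + (1/56)/(x + 3)


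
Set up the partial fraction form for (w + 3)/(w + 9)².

Repeated linear factor: P/(w + 9) + Q/(w + 9)²


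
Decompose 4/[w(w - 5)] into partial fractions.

4/w(w - 5) = A/w + B/(w - 5). A = 4/(0 - 5) = -4/5, B = 4/(5 - 0) = 4/5
Result: (-4/5)/w + (4/5)/(w - 5)


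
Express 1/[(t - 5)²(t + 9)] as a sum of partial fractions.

Cover-up at t=-9: γ = 1/(-9 - 5)² = 1/196. Cover-up at t=5: β = 1/(5 + 9) = 1/14. Comparing t² coeff: α = -γ = -1/196
Result: (-1/196)/(t - 5) + (1/14)/(t - 5)² + (1/196)/(t + 9)


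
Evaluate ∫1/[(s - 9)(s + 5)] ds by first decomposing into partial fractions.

Decompose: 1/[(s - 9)(s + 5)] = (1/14)/(s - 9) - (1/14)/(s + 5). Integrate each term: (1/14) ln|(s - 9)| - (1/14) ln|(s + 5)| + C


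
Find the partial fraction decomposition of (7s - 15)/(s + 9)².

(7s - 15) = P(s + 9) + Q. At s = -9: Q = 7·(-9) - 15 = -78. Coeff of s: P = 7
Result: 7/(s + 9) - 78/(s + 9)²


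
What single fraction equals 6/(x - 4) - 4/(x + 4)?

Common denominator (x - 4)(x + 4). Numerator: 6(x + 4) - 4(x - 4) = (6x + 24) - (4x - 16) = 2x + 40
Result: (2x + 40)/[(x - 4)(x + 4)]


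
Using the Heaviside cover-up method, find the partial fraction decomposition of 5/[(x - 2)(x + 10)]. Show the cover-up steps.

Cover (x - 2): set x=2, get α = 5/(2 + 10) = 5/12. Cover (x + 10): set x=-10, get β = 5/(-10 - 2) = -5/12.
Result: (5/12)/(x - 2) - (5/12)/(x + 10)


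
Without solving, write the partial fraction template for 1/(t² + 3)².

Repeated quadratic factor: (At + B)/(t² + 3) + (Ct + D)/(t² + 3)²


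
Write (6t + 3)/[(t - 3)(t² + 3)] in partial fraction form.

At t=3: P = (6·3 + 3)/(3² + 3) = 7/4. Q = -P = -7/4, R = 6 - 3·P = 3/4
Result: (7/4)/(t - 3) - ((7/4)t - 3/4)/(t² + 3)


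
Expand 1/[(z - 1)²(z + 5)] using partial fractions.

Cover-up at z=-5: γ = 1/(-5 - 1)² = 1/36. Cover-up at z=1: β = 1/(1 + 5) = 1/6. Comparing z² coeff: α = -γ = -1/36
Result: (-1/36)/(z - 1) + (1/6)/(z - 1)² + (1/36)/(z + 5)


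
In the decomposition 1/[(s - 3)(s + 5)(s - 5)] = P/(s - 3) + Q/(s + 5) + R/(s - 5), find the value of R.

Cover-up at s = 5: R = 1/[(5 - 3)(5 + 5)] = 1/[(2)(10)] = 1/20


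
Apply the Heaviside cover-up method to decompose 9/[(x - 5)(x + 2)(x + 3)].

Cover (x - 5), x=5: P = 9/[(5 + 2)(5 + 3)] = 9/56. Cover (x + 2), x=-2: Q = 9/[(-2 - 5)(-2 + 3)] = -9/7. Cover (x + 3), x=-3: R = 9/[(-3 - 5)(-3 + 2)] = 9/8.
Result: (9/56)/(x - 5) - (9/7)/(x + 2) + (9/8)/(x + 3)


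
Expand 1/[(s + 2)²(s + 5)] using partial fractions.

Cover-up at s=-5: R = 1/(-5 + 2)² = 1/9. Cover-up at s=-2: Q = 1/(-2 + 5) = 1/3. Comparing s² coeff: P = -R = -1/9
Result: (-1/9)/(s + 2) + (1/3)/(s + 2)² + (1/9)/(s + 5)


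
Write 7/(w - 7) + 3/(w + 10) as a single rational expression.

Common denominator (w - 7)(w + 10). Numerator: 7(w + 10) + 3(w - 7) = (7w + 70) + (3w - 21) = 10w + 49
Result: (10w + 49)/[(w - 7)(w + 10)]


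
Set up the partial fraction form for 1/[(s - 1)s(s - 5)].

Three distinct linear factors: A/(s - 1) + B/s + C/(s - 5)


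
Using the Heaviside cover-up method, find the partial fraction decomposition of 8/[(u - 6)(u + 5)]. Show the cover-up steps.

Cover (u - 6): set u=6, get A = 8/(6 + 5) = 8/11. Cover (u + 5): set u=-5, get B = 8/(-5 - 6) = -8/11.
Result: (8/11)/(u - 6) - (8/11)/(u + 5)


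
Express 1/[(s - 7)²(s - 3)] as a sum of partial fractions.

Cover-up at s=3: C = 1/(3 - 7)² = 1/16. Cover-up at s=7: B = 1/(7 - 3) = 1/4. Comparing s² coeff: A = -C = -1/16
Result: (-1/16)/(s - 7) + (1/4)/(s - 7)² + (1/16)/(s - 3)


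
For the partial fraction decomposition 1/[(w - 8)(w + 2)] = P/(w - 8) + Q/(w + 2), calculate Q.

Cover-up at w = -2: Q = 1/(-2 - 8) = -1/10


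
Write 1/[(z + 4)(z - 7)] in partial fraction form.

1/(z + 4)(z - 7) = P/(z + 4) + Q/(z - 7). P = 1/(-4 - 7) = -1/11, Q = 1/(7 + 4) = 1/11
Result: (-1/11)/(z + 4) + (1/11)/(z - 7)


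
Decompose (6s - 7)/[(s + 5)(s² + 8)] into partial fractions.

At s=-5: A = (6·(-5) - 7)/((-5)² + 8) = -37/33. B = -A = 37/33, C = 6 - (-5)·A = 13/33
Result: (-37/33)/(s + 5) + ((37/33)s + 13/33)/(s² + 8)


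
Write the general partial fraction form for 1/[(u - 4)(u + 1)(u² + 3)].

Two linear + quadratic: A/(u - 4) + B/(u + 1) + (Cu + D)/(u² + 3)


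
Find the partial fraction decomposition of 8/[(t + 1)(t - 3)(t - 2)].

Using cover-up method: α = 2/3, β = 2, γ = -8/3
Result: (2/3)/(t + 1) + 2/(t - 3) - (8/3)/(t - 2)


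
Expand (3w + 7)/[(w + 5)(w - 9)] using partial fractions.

At w=-5: P = (3·(-5) + 7)/(-5 - 9) = 4/7. At w=9: Q = (3·9 + 7)/(9 + 5) = 17/7
Result: (4/7)/(w + 5) + (17/7)/(w - 9)


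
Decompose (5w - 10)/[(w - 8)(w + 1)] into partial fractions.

At w=8: A = (5·8 - 10)/(8 + 1) = 10/3. At w=-1: B = (5·(-1) - 10)/(-1 - 8) = 5/3
Result: (10/3)/(w - 8) + (5/3)/(w + 1)


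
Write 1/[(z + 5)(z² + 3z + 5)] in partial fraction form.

Cover-up at z = -5: α = 1/((-5)² + 3·(-5) + 5) = 1/15. Then β = -α = -1/15, γ = -α·(3 - 5) = 2/15
Result: (1/15)/(z + 5) - ((1/15)z - 2/15)/(z² + 3z + 5)


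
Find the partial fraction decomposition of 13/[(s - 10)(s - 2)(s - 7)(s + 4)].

Using Heaviside cover-up: (13/336)/(s - 10) + (13/240)/(s - 2) - (13/165)/(s - 7) - (13/924)/(s + 4)


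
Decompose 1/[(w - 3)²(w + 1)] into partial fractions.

Cover-up at w=-1: C = 1/(-1 - 3)² = 1/16. Cover-up at w=3: B = 1/(3 + 1) = 1/4. Comparing w² coeff: A = -C = -1/16
Result: (-1/16)/(w - 3) + (1/4)/(w - 3)² + (1/16)/(w + 1)


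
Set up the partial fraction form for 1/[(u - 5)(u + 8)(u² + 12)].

Two linear + quadratic: A/(u - 5) + B/(u + 8) + (Cu + D)/(u² + 12)


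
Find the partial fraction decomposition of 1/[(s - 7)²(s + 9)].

Cover-up at s=-9: R = 1/(-9 - 7)² = 1/256. Cover-up at s=7: Q = 1/(7 + 9) = 1/16. Comparing s² coeff: P = -R = -1/256
Result: (-1/256)/(s - 7) + (1/16)/(s - 7)² + (1/256)/(s + 9)


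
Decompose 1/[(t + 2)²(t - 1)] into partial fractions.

Cover-up at t=1: C = 1/(1 + 2)² = 1/9. Cover-up at t=-2: B = 1/(-2 - 1) = -1/3. Comparing t² coeff: A = -C = -1/9
Result: (-1/9)/(t + 2) - (1/3)/(t + 2)² + (1/9)/(t - 1)


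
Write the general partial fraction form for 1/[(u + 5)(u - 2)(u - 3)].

Three distinct linear factors: α/(u + 5) + β/(u - 2) + γ/(u - 3)


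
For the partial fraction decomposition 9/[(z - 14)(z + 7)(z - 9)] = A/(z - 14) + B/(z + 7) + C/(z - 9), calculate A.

Cover-up at z = 14: A = 9/[(14 + 7)(14 - 9)] = 9/[(21)(5)] = 9/105 = 3/35


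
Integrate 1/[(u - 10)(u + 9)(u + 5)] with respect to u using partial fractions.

Cover-up: α = 1/285, β = 1/76, γ = -1/60. Decomposition: (1/285)/(u - 10) + (1/76)/(u + 9) - (1/60)/(u + 5). Integrate each term: (1/285) ln|(u - 10)| + (1/76) ln|(u + 9)| - (1/60) ln|(u + 5)| + C


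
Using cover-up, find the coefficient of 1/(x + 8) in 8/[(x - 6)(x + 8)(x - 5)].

Cover (x + 8), set x=-8: 8/[(-8 - 6)(-8 - 5)] = 4/91


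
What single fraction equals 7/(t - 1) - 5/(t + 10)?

Common denominator (t - 1)(t + 10). Numerator: 7(t + 10) - 5(t - 1) = (7t + 70) - (5t - 5) = 2t + 75
Result: (2t + 75)/[(t - 1)(t + 10)]


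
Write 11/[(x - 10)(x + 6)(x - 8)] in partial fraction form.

Using cover-up method: P = 11/32, Q = 11/224, R = -11/28
Result: (11/32)/(x - 10) + (11/224)/(x + 6) - (11/28)/(x - 8)


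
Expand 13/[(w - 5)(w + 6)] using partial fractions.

13/(w - 5)(w + 6) = α/(w - 5) + β/(w + 6). α = 13/(5 + 6) = 13/11, β = 13/(-6 - 5) = -13/11
Result: (13/11)/(w - 5) - (13/11)/(w + 6)


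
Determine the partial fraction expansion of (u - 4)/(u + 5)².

(u - 4) = A(u + 5) + B. At u = -5: B = 1·(-5) - 4 = -9. Coeff of u: A = 1
Result: 1/(u + 5) - 9/(u + 5)²


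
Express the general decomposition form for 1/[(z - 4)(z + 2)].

Distinct linear factors: P/(z - 4) + Q/(z + 2)


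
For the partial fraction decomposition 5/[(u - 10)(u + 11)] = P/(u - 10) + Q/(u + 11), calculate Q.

Cover-up at u = -11: Q = 5/(-11 - 10) = -5/21


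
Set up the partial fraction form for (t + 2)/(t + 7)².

Repeated linear factor: α/(t + 7) + β/(t + 7)²


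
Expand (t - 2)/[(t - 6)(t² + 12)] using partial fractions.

At t=6: P = (1·6 - 2)/(6² + 12) = 1/12. Q = -P = -1/12, R = 1 - 6·P = 1/2
Result: (1/12)/(t - 6) - ((1/12)t - 1/2)/(t² + 12)


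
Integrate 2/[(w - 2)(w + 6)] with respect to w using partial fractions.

Decompose: 2/[(w - 2)(w + 6)] = (1/4)/(w - 2) - (1/4)/(w + 6). Integrate each term: (1/4) ln|(w - 2)| - (1/4) ln|(w + 6)| + C


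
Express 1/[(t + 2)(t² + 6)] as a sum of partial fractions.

Cover-up at t = -2: A = 1/((-2)² + 6) = 1/10. Then B = -A = -1/10, C = -A·(0 - 2) = 1/5
Result: (1/10)/(t + 2) - ((1/10)t - 1/5)/(t² + 6)


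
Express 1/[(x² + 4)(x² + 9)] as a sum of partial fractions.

Coefficient matching gives A = C = 0, B = 1/(9-4) = 1/5, D = -B = -1/5
Result: (1/5)/(x² + 4) - (1/5)/(x² + 9)


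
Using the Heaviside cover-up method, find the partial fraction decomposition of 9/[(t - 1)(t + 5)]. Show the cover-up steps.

Cover (t - 1): set t=1, get P = 9/(1 + 5) = 3/2. Cover (t + 5): set t=-5, get Q = 9/(-5 - 1) = -3/2.
Result: (3/2)/(t - 1) - (3/2)/(t + 5)


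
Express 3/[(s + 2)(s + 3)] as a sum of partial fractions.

3/(s + 2)(s + 3) = A/(s + 2) + B/(s + 3). A = 3/(-2 + 3) = 3, B = 3/(-3 + 2) = -3
Result: 3/(s + 2) - 3/(s + 3)


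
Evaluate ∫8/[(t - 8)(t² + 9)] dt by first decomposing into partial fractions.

Cover-up at t=8: α = 8/(8²+9) = 8/73. Coeff matching: β = -8/73, γ = -64/73. Decomposition: (8/73)/(t - 8) - ((8/73)t + 64/73)/(t² + 9). Integrate: linear → ln, quadratic → (1/2)ln + arctan: (8/73) ln|(t - 8)| - (4/73) ln(t² + 9) - (64/219) arctan(t/3) + C


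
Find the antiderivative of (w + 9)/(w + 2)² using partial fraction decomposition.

Decompose: α = 1, β = 1·(-2) + 9 = 7, so (w + 9)/(w + 2)² = 1/(w + 2) + 7/(w + 2)². Integrate: ∫ α/(w + 2) dw = ln|(w + 2)|; ∫ β/(w + 2)² dw = -7/(w + 2). Sum: ln|(w + 2)| - 7/(w + 2) + C


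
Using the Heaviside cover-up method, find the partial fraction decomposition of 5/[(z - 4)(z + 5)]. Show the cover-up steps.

Cover (z - 4): set z=4, get α = 5/(4 + 5) = 5/9. Cover (z + 5): set z=-5, get β = 5/(-5 - 4) = -5/9.
Result: (5/9)/(z - 4) - (5/9)/(z + 5)


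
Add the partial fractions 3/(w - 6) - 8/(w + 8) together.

Common denominator (w - 6)(w + 8). Numerator: 3(w + 8) - 8(w - 6) = (3w + 24) - (8w - 48) = -5w + 72
Result: (-5w + 72)/[(w - 6)(w + 8)]


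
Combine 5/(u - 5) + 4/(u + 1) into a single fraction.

Common denominator (u - 5)(u + 1). Numerator: 5(u + 1) + 4(u - 5) = (5u + 5) + (4u - 20) = 9u - 15
Result: (9u - 15)/[(u - 5)(u + 1)]


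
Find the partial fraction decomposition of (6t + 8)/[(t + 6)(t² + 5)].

At t=-6: α = (6·(-6) + 8)/((-6)² + 5) = -28/41. β = -α = 28/41, γ = 6 - (-6)·α = 78/41
Result: (-28/41)/(t + 6) + ((28/41)t + 78/41)/(t² + 5)


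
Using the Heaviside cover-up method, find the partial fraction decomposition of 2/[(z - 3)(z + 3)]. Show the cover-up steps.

Cover (z - 3): set z=3, get P = 2/(3 + 3) = 1/3. Cover (z + 3): set z=-3, get Q = 2/(-3 - 3) = -1/3.
Result: (1/3)/(z - 3) - (1/3)/(z + 3)


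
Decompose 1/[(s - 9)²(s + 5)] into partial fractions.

Cover-up at s=-5: R = 1/(-5 - 9)² = 1/196. Cover-up at s=9: Q = 1/(9 + 5) = 1/14. Comparing s² coeff: P = -R = -1/196
Result: (-1/196)/(s - 9) + (1/14)/(s - 9)² + (1/196)/(s + 5)


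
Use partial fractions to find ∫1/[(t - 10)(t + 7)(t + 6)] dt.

Cover-up: P = 1/272, Q = 1/17, R = -1/16. Decomposition: (1/272)/(t - 10) + (1/17)/(t + 7) - (1/16)/(t + 6). Integrate each term: (1/272) ln|(t - 10)| + (1/17) ln|(t + 7)| - (1/16) ln|(t + 6)| + C


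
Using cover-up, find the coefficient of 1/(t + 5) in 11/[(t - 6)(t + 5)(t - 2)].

Cover (t + 5), set t=-5: 11/[(-5 - 6)(-5 - 2)] = 1/7


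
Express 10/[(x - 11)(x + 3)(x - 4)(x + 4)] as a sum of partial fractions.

Using Heaviside cover-up: (1/147)/(x - 11) + (5/49)/(x + 3) - (5/196)/(x - 4) - (1/12)/(x + 4)


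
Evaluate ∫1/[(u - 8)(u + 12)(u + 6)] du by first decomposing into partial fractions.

Cover-up: P = 1/280, Q = 1/120, R = -1/84. Decomposition: (1/280)/(u - 8) + (1/120)/(u + 12) - (1/84)/(u + 6). Integrate each term: (1/280) ln|(u - 8)| + (1/120) ln|(u + 12)| - (1/84) ln|(u + 6)| + C


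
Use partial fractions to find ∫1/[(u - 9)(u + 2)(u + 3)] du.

Cover-up: α = 1/132, β = -1/11, γ = 1/12. Decomposition: (1/132)/(u - 9) - (1/11)/(u + 2) + (1/12)/(u + 3). Integrate each term: (1/132) ln|(u - 9)| - (1/11) ln|(u + 2)| + (1/12) ln|(u + 3)| + C


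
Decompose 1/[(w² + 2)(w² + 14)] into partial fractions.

Coefficient matching gives α = γ = 0, β = 1/(14-2) = 1/12, δ = -β = -1/12
Result: (1/12)/(w² + 2) - (1/12)/(w² + 14)


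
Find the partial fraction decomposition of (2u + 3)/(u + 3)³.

(2u + 3) = P(u + 3)² + Q(u + 3) + R. At u = -3: R = 2·(-3) + 3 = -3. Coefficients: P = 0, Q = 2
Result: 2/(u + 3)² - 3/(u + 3)³


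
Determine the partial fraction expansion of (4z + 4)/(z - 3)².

(4z + 4) = α(z - 3) + β. At z = 3: β = 4·3 + 4 = 16. Coeff of z: α = 4
Result: 4/(z - 3) + 16/(z - 3)²


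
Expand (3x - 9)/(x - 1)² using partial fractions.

(3x - 9) = P(x - 1) + Q. At x = 1: Q = 3·1 - 9 = -6. Coeff of x: P = 3
Result: 3/(x - 1) - 6/(x - 1)²


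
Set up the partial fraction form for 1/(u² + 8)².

Repeated quadratic factor: (αu + β)/(u² + 8) + (γu + δ)/(u² + 8)²


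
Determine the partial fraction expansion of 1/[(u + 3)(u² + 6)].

Cover-up at u = -3: P = 1/((-3)² + 6) = 1/15. Then Q = -P = -1/15, R = -P·(0 - 3) = 1/5
Result: (1/15)/(u + 3) - ((1/15)u - 1/5)/(u² + 6)


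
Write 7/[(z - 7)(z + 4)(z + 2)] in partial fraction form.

Using cover-up method: P = 7/99, Q = 7/22, R = -7/18
Result: (7/99)/(z - 7) + (7/22)/(z + 4) - (7/18)/(z + 2)


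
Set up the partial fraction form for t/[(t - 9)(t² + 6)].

Linear + irreducible quadratic: P/(t - 9) + (Qt + R)/(t² + 6)


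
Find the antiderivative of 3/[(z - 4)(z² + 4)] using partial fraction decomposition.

Cover-up at z=4: P = 3/(4²+4) = 3/20. Coeff matching: Q = -3/20, R = -3/5. Decomposition: (3/20)/(z - 4) - ((3/20)z + 3/5)/(z² + 4). Integrate: linear → ln, quadratic → (1/2)ln + arctan: (3/20) ln|(z - 4)| - (3/40) ln(z² + 4) - (3/10) arctan(z/2) + C


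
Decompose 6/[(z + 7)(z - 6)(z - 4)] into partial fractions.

Using cover-up method: A = 6/143, B = 3/13, C = -3/11
Result: (6/143)/(z + 7) + (3/13)/(z - 6) - (3/11)/(z - 4)


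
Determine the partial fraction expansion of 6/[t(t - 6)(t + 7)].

Using cover-up method: A = -1/7, B = 1/13, C = 6/91
Result: (-1/7)/t + (1/13)/(t - 6) + (6/91)/(t + 7)


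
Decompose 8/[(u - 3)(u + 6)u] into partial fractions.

Using cover-up method: A = 8/27, B = 4/27, C = -4/9
Result: (8/27)/(u - 3) + (4/27)/(u + 6) - (4/9)/u


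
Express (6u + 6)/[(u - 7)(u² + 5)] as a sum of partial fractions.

At u=7: α = (6·7 + 6)/(7² + 5) = 8/9. β = -α = -8/9, γ = 6 - 7·α = -2/9
Result: (8/9)/(u - 7) - ((8/9)u + 2/9)/(u² + 5)


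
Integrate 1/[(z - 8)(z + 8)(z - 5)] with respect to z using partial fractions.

Cover-up: A = 1/48, B = 1/208, C = -1/39. Decomposition: (1/48)/(z - 8) + (1/208)/(z + 8) - (1/39)/(z - 5). Integrate each term: (1/48) ln|(z - 8)| + (1/208) ln|(z + 8)| - (1/39) ln|(z - 5)| + C


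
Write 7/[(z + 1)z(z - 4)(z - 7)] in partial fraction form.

Using Heaviside cover-up: (-7/40)/(z + 1) + (1/4)/z - (7/60)/(z - 4) + (1/24)/(z - 7)


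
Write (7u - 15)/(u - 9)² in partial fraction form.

(7u - 15) = P(u - 9) + Q. At u = 9: Q = 7·9 - 15 = 48. Coeff of u: P = 7
Result: 7/(u - 9) + 48/(u - 9)²


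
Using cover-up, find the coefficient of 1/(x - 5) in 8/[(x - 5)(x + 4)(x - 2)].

Cover (x - 5), set x=5: 8/[(5 + 4)(5 - 2)] = 8/27


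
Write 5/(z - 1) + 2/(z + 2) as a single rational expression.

Common denominator (z - 1)(z + 2). Numerator: 5(z + 2) + 2(z - 1) = (5z + 10) + (2z - 2) = 7z + 8
Result: (7z + 8)/[(z - 1)(z + 2)]


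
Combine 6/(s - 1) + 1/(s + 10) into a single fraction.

Common denominator (s - 1)(s + 10). Numerator: 6(s + 10) + 1(s - 1) = (6s + 60) + (s - 1) = 7s + 59
Result: (7s + 59)/[(s - 1)(s + 10)]


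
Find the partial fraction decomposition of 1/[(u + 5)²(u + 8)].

Cover-up at u=-8: R = 1/(-8 + 5)² = 1/9. Cover-up at u=-5: Q = 1/(-5 + 8) = 1/3. Comparing u² coeff: P = -R = -1/9
Result: (-1/9)/(u + 5) + (1/3)/(u + 5)² + (1/9)/(u + 8)


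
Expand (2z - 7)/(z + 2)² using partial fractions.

(2z - 7) = P(z + 2) + Q. At z = -2: Q = 2·(-2) - 7 = -11. Coeff of z: P = 2
Result: 2/(z + 2) - 11/(z + 2)²


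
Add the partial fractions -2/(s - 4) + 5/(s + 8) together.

Common denominator (s - 4)(s + 8). Numerator: -2(s + 8) + 5(s - 4) = (-2s - 16) + (5s - 20) = 3s - 36
Result: (3s - 36)/[(s - 4)(s + 8)]


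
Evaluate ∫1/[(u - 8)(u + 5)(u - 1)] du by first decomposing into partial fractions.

Cover-up: A = 1/91, B = 1/78, C = -1/42. Decomposition: (1/91)/(u - 8) + (1/78)/(u + 5) - (1/42)/(u - 1). Integrate each term: (1/91) ln|(u - 8)| + (1/78) ln|(u + 5)| - (1/42) ln|(u - 1)| + C


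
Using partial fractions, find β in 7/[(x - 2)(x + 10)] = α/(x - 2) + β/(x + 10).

Cover-up at x = -10: β = 7/(-10 - 2) = -7/12


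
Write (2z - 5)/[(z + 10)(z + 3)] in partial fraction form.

At z=-10: A = (2·(-10) - 5)/(-10 + 3) = 25/7. At z=-3: B = (2·(-3) - 5)/(-3 + 10) = -11/7
Result: (25/7)/(z + 10) - (11/7)/(z + 3)


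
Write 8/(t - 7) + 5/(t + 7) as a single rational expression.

Common denominator (t - 7)(t + 7). Numerator: 8(t + 7) + 5(t - 7) = (8t + 56) + (5t - 35) = 13t + 21
Result: (13t + 21)/[(t - 7)(t + 7)]


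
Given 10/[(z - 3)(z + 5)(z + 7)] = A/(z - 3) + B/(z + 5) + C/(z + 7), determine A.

Cover-up at z = 3: A = 10/[(3 + 5)(3 + 7)] = 10/[(8)(10)] = 10/80 = 1/8


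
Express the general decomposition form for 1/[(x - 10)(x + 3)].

Distinct linear factors: A/(x - 10) + B/(x + 3)


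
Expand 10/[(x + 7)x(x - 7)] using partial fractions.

Using cover-up method: α = 5/49, β = -10/49, γ = 5/49
Result: (5/49)/(x + 7) - (10/49)/x + (5/49)/(x - 7)


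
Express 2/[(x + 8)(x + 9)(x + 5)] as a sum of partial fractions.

Using cover-up method: A = -2/3, B = 1/2, C = 1/6
Result: (-2/3)/(x + 8) + (1/2)/(x + 9) + (1/6)/(x + 5)


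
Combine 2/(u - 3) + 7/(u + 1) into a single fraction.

Common denominator (u - 3)(u + 1). Numerator: 2(u + 1) + 7(u - 3) = (2u + 2) + (7u - 21) = 9u - 19
Result: (9u - 19)/[(u - 3)(u + 1)]


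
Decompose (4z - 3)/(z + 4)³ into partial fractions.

(4z - 3) = P(z + 4)² + Q(z + 4) + R. At z = -4: R = 4·(-4) - 3 = -19. Coefficients: P = 0, Q = 4
Result: 4/(z + 4)² - 19/(z + 4)³


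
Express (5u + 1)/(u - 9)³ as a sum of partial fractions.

(5u + 1) = α(u - 9)² + β(u - 9) + γ. At u = 9: γ = 5·9 + 1 = 46. Coefficients: α = 0, β = 5
Result: 5/(u - 9)² + 46/(u - 9)³


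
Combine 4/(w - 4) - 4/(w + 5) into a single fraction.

Common denominator (w - 4)(w + 5). Numerator: 4(w + 5) - 4(w - 4) = (4w + 20) - (4w - 16) = 36
Result: (36)/[(w - 4)(w + 5)]


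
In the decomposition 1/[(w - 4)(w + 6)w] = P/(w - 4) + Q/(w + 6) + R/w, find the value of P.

Cover-up at w = 4: P = 1/[(4 + 6)(4 - 0)] = 1/[(10)(4)] = 1/40


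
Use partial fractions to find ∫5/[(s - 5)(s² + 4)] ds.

Cover-up at s=5: α = 5/(5²+4) = 5/29. Coeff matching: β = -5/29, γ = -25/29. Decomposition: (5/29)/(s - 5) - ((5/29)s + 25/29)/(s² + 4). Integrate: linear → ln, quadratic → (1/2)ln + arctan: (5/29) ln|(s - 5)| - (5/58) ln(s² + 4) - (25/58) arctan(s/2) + C


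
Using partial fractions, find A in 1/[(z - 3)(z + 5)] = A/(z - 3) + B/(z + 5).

Cover-up at z = 3: A = 1/(3 + 5) = 1/8


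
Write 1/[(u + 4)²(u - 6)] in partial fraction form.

Cover-up at u=6: R = 1/(6 + 4)² = 1/100. Cover-up at u=-4: Q = 1/(-4 - 6) = -1/10. Comparing u² coeff: P = -R = -1/100
Result: (-1/100)/(u + 4) - (1/10)/(u + 4)² + (1/100)/(u - 6)


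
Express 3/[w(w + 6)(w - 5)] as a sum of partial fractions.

Using cover-up method: P = -1/10, Q = 1/22, R = 3/55
Result: (-1/10)/w + (1/22)/(w + 6) + (3/55)/(w - 5)


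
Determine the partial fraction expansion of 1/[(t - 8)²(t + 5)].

Cover-up at t=-5: γ = 1/(-5 - 8)² = 1/169. Cover-up at t=8: β = 1/(8 + 5) = 1/13. Comparing t² coeff: α = -γ = -1/169
Result: (-1/169)/(t - 8) + (1/13)/(t - 8)² + (1/169)/(t + 5)


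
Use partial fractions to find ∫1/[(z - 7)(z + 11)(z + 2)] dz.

Cover-up: A = 1/162, B = 1/162, C = -1/81. Decomposition: (1/162)/(z - 7) + (1/162)/(z + 11) - (1/81)/(z + 2). Integrate each term: (1/162) ln|(z - 7)| + (1/162) ln|(z + 11)| - (1/81) ln|(z + 2)| + C


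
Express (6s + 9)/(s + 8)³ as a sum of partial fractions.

(6s + 9) = A(s + 8)² + B(s + 8) + C. At s = -8: C = 6·(-8) + 9 = -39. Coefficients: A = 0, B = 6
Result: 6/(s + 8)² - 39/(s + 8)³


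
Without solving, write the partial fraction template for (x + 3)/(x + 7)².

Repeated linear factor: α/(x + 7) + β/(x + 7)²


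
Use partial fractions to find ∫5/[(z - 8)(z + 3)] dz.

Decompose: 5/[(z - 8)(z + 3)] = (5/11)/(z - 8) - (5/11)/(z + 3). Integrate each term: (5/11) ln|(z - 8)| - (5/11) ln|(z + 3)| + C


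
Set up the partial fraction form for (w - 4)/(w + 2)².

Repeated linear factor: P/(w + 2) + Q/(w + 2)²


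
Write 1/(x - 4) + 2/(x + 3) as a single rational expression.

Common denominator (x - 4)(x + 3). Numerator: 1(x + 3) + 2(x - 4) = (x + 3) + (2x - 8) = 3x - 5
Result: (3x - 5)/[(x - 4)(x + 3)]


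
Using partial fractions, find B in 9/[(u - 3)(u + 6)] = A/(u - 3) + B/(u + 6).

Cover-up at u = -6: B = 9/(-6 - 3) = -9/9 = -1


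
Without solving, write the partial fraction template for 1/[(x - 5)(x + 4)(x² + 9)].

Two linear + quadratic: P/(x - 5) + Q/(x + 4) + (Rx + S)/(x² + 9)


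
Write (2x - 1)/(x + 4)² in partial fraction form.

(2x - 1) = α(x + 4) + β. At x = -4: β = 2·(-4) - 1 = -9. Coeff of x: α = 2
Result: 2/(x + 4) - 9/(x + 4)²


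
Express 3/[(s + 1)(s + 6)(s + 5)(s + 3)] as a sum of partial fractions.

Using Heaviside cover-up: (3/40)/(s + 1) - (1/5)/(s + 6) + (3/8)/(s + 5) - (1/4)/(s + 3)


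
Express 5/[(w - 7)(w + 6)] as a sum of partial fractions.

5/(w - 7)(w + 6) = P/(w - 7) + Q/(w + 6). P = 5/(7 + 6) = 5/13, Q = 5/(-6 - 7) = -5/13
Result: (5/13)/(w - 7) - (5/13)/(w + 6)


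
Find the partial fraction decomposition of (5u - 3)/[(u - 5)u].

At u=5: α = (5·5 - 3)/(5 - 0) = 22/5. At u=0: β = (5·0 - 3)/(0 - 5) = 3/5
Result: (22/5)/(u - 5) + (3/5)/u


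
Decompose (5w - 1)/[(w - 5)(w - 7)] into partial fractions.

At w=5: P = (5·5 - 1)/(5 - 7) = -12. At w=7: Q = (5·7 - 1)/(7 - 5) = 17
Result: -12/(w - 5) + 17/(w - 7)


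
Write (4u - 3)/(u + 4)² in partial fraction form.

(4u - 3) = α(u + 4) + β. At u = -4: β = 4·(-4) - 3 = -19. Coeff of u: α = 4
Result: 4/(u + 4) - 19/(u + 4)²


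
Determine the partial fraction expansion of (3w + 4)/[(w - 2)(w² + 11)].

At w=2: α = (3·2 + 4)/(2² + 11) = 2/3. β = -α = -2/3, γ = 3 - 2·α = 5/3
Result: (2/3)/(w - 2) - ((2/3)w - 5/3)/(w² + 11)


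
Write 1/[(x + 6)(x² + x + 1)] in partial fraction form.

Cover-up at x = -6: A = 1/((-6)² + 1·(-6) + 1) = 1/31. Then B = -A = -1/31, C = -A·(1 - 6) = 5/31
Result: (1/31)/(x + 6) - ((1/31)x - 5/31)/(x² + x + 1)


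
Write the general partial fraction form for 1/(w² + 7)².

Repeated quadratic factor: (Aw + B)/(w² + 7) + (Cw + D)/(w² + 7)²


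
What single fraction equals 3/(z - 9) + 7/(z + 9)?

Common denominator (z - 9)(z + 9). Numerator: 3(z + 9) + 7(z - 9) = (3z + 27) + (7z - 63) = 10z - 36
Result: (10z - 36)/[(z - 9)(z + 9)]


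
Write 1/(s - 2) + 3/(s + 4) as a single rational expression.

Common denominator (s - 2)(s + 4). Numerator: 1(s + 4) + 3(s - 2) = (s + 4) + (3s - 6) = 4s - 2
Result: (4s - 2)/[(s - 2)(s + 4)]


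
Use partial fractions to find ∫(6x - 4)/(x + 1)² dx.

Decompose: P = 6, Q = 6·(-1) - 4 = -10, so (6x - 4)/(x + 1)² = 6/(x + 1) - 10/(x + 1)². Integrate: ∫ P/(x + 1) dx = 6 ln|(x + 1)|; ∫ Q/(x + 1)² dx = 10/(x + 1). Sum: 6 ln|(x + 1)| + 10/(x + 1) + C


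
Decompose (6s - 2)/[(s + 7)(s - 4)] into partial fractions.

At s=-7: α = (6·(-7) - 2)/(-7 - 4) = 4. At s=4: β = (6·4 - 2)/(4 + 7) = 2
Result: 4/(s + 7) + 2/(s - 4)


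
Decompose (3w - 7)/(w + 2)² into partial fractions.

(3w - 7) = A(w + 2) + B. At w = -2: B = 3·(-2) - 7 = -13. Coeff of w: A = 3
Result: 3/(w + 2) - 13/(w + 2)²


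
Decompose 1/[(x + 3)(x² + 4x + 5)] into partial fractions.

Cover-up at x = -3: α = 1/((-3)² + 4·(-3) + 5) = 1/2. Then β = -α = -1/2, γ = -α·(4 - 3) = -1/2
Result: (1/2)/(x + 3) - ((1/2)x + 1/2)/(x² + 4x + 5)


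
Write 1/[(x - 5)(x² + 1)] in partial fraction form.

Cover-up at x = 5: A = 1/(5² + 1) = 1/26. Then B = -A = -1/26, C = -A·(0 + 5) = -5/26
Result: (1/26)/(x - 5) - ((1/26)x + 5/26)/(x² + 1)


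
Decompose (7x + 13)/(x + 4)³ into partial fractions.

(7x + 13) = P(x + 4)² + Q(x + 4) + R. At x = -4: R = 7·(-4) + 13 = -15. Coefficients: P = 0, Q = 7
Result: 7/(x + 4)² - 15/(x + 4)³


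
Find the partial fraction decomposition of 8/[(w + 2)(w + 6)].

8/(w + 2)(w + 6) = P/(w + 2) + Q/(w + 6). P = 8/(-2 + 6) = 2, Q = 8/(-6 + 2) = -2
Result: 2/(w + 2) - 2/(w + 6)


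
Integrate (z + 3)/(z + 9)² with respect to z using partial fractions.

Decompose: P = 1, Q = 1·(-9) + 3 = -6, so (z + 3)/(z + 9)² = 1/(z + 9) - 6/(z + 9)². Integrate: ∫ P/(z + 9) dz = ln|(z + 9)|; ∫ Q/(z + 9)² dz = 6/(z + 9). Sum: ln|(z + 9)| + 6/(z + 9) + C


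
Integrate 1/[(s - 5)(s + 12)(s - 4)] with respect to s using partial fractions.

Cover-up: α = 1/17, β = 1/272, γ = -1/16. Decomposition: (1/17)/(s - 5) + (1/272)/(s + 12) - (1/16)/(s - 4). Integrate each term: (1/17) ln|(s - 5)| + (1/272) ln|(s + 12)| - (1/16) ln|(s - 4)| + C


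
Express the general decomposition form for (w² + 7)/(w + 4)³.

Repeated linear factor (power 3): α/(w + 4) + β/(w + 4)² + γ/(w + 4)³


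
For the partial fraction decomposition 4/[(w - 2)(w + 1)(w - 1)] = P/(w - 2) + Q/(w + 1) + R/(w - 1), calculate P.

Cover-up at w = 2: P = 4/[(2 + 1)(2 - 1)] = 4/[(3)(1)] = 4/3


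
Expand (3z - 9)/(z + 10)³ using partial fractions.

(3z - 9) = α(z + 10)² + β(z + 10) + γ. At z = -10: γ = 3·(-10) - 9 = -39. Coefficients: α = 0, β = 3
Result: 3/(z + 10)² - 39/(z + 10)³


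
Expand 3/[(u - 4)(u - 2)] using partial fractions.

3/(u - 4)(u - 2) = P/(u - 4) + Q/(u - 2). P = 3/(4 - 2) = 3/2, Q = 3/(2 - 4) = -3/2
Result: (3/2)/(u - 4) - (3/2)/(u - 2)


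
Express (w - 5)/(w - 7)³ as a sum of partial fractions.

(w - 5) = A(w - 7)² + B(w - 7) + C. At w = 7: C = 1·7 - 5 = 2. Coefficients: A = 0, B = 1
Result: 1/(w - 7)² + 2/(w - 7)³


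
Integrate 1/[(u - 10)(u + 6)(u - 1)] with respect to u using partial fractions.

Cover-up: A = 1/144, B = 1/112, C = -1/63. Decomposition: (1/144)/(u - 10) + (1/112)/(u + 6) - (1/63)/(u - 1). Integrate each term: (1/144) ln|(u - 10)| + (1/112) ln|(u + 6)| - (1/63) ln|(u - 1)| + C


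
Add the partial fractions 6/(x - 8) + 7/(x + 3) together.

Common denominator (x - 8)(x + 3). Numerator: 6(x + 3) + 7(x - 8) = (6x + 18) + (7x - 56) = 13x - 38
Result: (13x - 38)/[(x - 8)(x + 3)]


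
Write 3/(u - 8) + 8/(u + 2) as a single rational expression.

Common denominator (u - 8)(u + 2). Numerator: 3(u + 2) + 8(u - 8) = (3u + 6) + (8u - 64) = 11u - 58
Result: (11u - 58)/[(u - 8)(u + 2)]


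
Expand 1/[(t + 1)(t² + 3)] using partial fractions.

Cover-up at t = -1: α = 1/((-1)² + 3) = 1/4. Then β = -α = -1/4, γ = -α·(0 - 1) = 1/4
Result: (1/4)/(t + 1) - ((1/4)t - 1/4)/(t² + 3)


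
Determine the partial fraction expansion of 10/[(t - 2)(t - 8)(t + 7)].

Using cover-up method: P = -5/27, Q = 1/9, R = 2/27
Result: (-5/27)/(t - 2) + (1/9)/(t - 8) + (2/27)/(t + 7)


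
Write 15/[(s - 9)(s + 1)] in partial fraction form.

15/(s - 9)(s + 1) = P/(s - 9) + Q/(s + 1). P = 15/(9 + 1) = 3/2, Q = 15/(-1 - 9) = -3/2
Result: (3/2)/(s - 9) - (3/2)/(s + 1)


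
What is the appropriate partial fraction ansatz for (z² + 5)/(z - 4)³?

Repeated linear factor (power 3): P/(z - 4) + Q/(z - 4)² + R/(z - 4)³


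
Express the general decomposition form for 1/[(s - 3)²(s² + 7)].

Repeated linear + quadratic: P/(s - 3) + Q/(s - 3)² + (Rs + S)/(s² + 7)


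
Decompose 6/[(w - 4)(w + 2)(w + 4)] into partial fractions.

Using cover-up method: A = 1/8, B = -1/2, C = 3/8
Result: (1/8)/(w - 4) - (1/2)/(w + 2) + (3/8)/(w + 4)


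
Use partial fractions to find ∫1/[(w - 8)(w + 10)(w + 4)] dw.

Cover-up: P = 1/216, Q = 1/108, R = -1/72. Decomposition: (1/216)/(w - 8) + (1/108)/(w + 10) - (1/72)/(w + 4). Integrate each term: (1/216) ln|(w - 8)| + (1/108) ln|(w + 10)| - (1/72) ln|(w + 4)| + C


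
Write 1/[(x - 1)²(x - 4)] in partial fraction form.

Cover-up at x=4: R = 1/(4 - 1)² = 1/9. Cover-up at x=1: Q = 1/(1 - 4) = -1/3. Comparing x² coeff: P = -R = -1/9
Result: (-1/9)/(x - 1) - (1/3)/(x - 1)² + (1/9)/(x - 4)


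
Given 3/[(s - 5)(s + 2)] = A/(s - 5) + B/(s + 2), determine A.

Cover-up at s = 5: A = 3/(5 + 2) = 3/7


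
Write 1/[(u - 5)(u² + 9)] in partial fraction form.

Cover-up at u = 5: A = 1/(5² + 9) = 1/34. Then B = -A = -1/34, C = -A·(0 + 5) = -5/34
Result: (1/34)/(u - 5) - ((1/34)u + 5/34)/(u² + 9)


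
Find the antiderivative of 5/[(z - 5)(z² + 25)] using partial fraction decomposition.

Cover-up at z=5: P = 5/(5²+25) = 1/10. Coeff matching: Q = -1/10, R = -1/2. Decomposition: (1/10)/(z - 5) - ((1/10)z + 1/2)/(z² + 25). Integrate: linear → ln, quadratic → (1/2)ln + arctan: (1/10) ln|(z - 5)| - (1/20) ln(z² + 25) - (1/10) arctan(z/5) + C


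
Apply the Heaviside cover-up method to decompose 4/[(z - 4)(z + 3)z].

Cover (z - 4), z=4: α = 4/[(4 + 3)(4 - 0)] = 1/7. Cover (z + 3), z=-3: β = 4/[(-3 - 4)(-3 - 0)] = 4/21. Cover z, z=0: γ = 4/[(0 - 4)(0 + 3)] = -1/3.
Result: (1/7)/(z - 4) + (4/21)/(z + 3) - (1/3)/z


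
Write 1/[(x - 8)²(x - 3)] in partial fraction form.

Cover-up at x=3: R = 1/(3 - 8)² = 1/25. Cover-up at x=8: Q = 1/(8 - 3) = 1/5. Comparing x² coeff: P = -R = -1/25
Result: (-1/25)/(x - 8) + (1/5)/(x - 8)² + (1/25)/(x - 3)


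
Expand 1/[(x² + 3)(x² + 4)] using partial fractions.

Coefficient matching gives A = C = 0, B = 1/(4-3) = 1, D = -B = -1
Result: 1/(x² + 3) - 1/(x² + 4)


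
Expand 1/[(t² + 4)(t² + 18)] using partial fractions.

Coefficient matching gives α = γ = 0, β = 1/(18-4) = 1/14, δ = -β = -1/14
Result: (1/14)/(t² + 4) - (1/14)/(t² + 18)


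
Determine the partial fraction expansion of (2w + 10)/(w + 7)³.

(2w + 10) = A(w + 7)² + B(w + 7) + C. At w = -7: C = 2·(-7) + 10 = -4. Coefficients: A = 0, B = 2
Result: 2/(w + 7)² - 4/(w + 7)³


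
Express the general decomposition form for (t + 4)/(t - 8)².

Repeated linear factor: α/(t - 8) + β/(t - 8)²


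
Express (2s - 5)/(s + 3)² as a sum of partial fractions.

(2s - 5) = α(s + 3) + β. At s = -3: β = 2·(-3) - 5 = -11. Coeff of s: α = 2
Result: 2/(s + 3) - 11/(s + 3)²


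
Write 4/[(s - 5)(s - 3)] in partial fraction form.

4/(s - 5)(s - 3) = P/(s - 5) + Q/(s - 3). P = 4/(5 - 3) = 2, Q = 4/(3 - 5) = -2
Result: 2/(s - 5) - 2/(s - 3)


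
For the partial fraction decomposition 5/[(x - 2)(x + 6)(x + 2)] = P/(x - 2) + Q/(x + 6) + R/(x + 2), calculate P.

Cover-up at x = 2: P = 5/[(2 + 6)(2 + 2)] = 5/[(8)(4)] = 5/32


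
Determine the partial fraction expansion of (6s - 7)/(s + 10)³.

(6s - 7) = P(s + 10)² + Q(s + 10) + R. At s = -10: R = 6·(-10) - 7 = -67. Coefficients: P = 0, Q = 6
Result: 6/(s + 10)² - 67/(s + 10)³


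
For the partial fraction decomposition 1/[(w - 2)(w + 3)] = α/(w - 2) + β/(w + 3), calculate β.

Cover-up at w = -3: β = 1/(-3 - 2) = -1/5


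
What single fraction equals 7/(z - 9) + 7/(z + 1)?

Common denominator (z - 9)(z + 1). Numerator: 7(z + 1) + 7(z - 9) = (7z + 7) + (7z - 63) = 14z - 56
Result: (14z - 56)/[(z - 9)(z + 1)]


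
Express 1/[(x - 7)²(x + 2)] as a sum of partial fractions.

Cover-up at x=-2: γ = 1/(-2 - 7)² = 1/81. Cover-up at x=7: β = 1/(7 + 2) = 1/9. Comparing x² coeff: α = -γ = -1/81
Result: (-1/81)/(x - 7) + (1/9)/(x - 7)² + (1/81)/(x + 2)


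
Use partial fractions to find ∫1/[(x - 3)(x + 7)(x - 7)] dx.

Cover-up: α = -1/40, β = 1/140, γ = 1/56. Decomposition: (-1/40)/(x - 3) + (1/140)/(x + 7) + (1/56)/(x - 7). Integrate each term: (-1/40) ln|(x - 3)| + (1/140) ln|(x + 7)| + (1/56) ln|(x - 7)| + C


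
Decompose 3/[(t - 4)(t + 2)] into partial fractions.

3/(t - 4)(t + 2) = α/(t - 4) + β/(t + 2). α = 3/(4 + 2) = 1/2, β = 3/(-2 - 4) = -1/2
Result: (1/2)/(t - 4) - (1/2)/(t + 2)


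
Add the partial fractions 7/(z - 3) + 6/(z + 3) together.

Common denominator (z - 3)(z + 3). Numerator: 7(z + 3) + 6(z - 3) = (7z + 21) + (6z - 18) = 13z + 3
Result: (13z + 3)/[(z - 3)(z + 3)]


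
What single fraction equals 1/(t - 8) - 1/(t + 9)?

Common denominator (t - 8)(t + 9). Numerator: 1(t + 9) - 1(t - 8) = (t + 9) - (t - 8) = 17
Result: (17)/[(t - 8)(t + 9)]


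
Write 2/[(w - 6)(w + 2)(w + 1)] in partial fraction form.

Using cover-up method: α = 1/28, β = 1/4, γ = -2/7
Result: (1/28)/(w - 6) + (1/4)/(w + 2) - (2/7)/(w + 1)


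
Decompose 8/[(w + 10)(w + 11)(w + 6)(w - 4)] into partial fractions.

Using Heaviside cover-up: (1/7)/(w + 10) - (8/75)/(w + 11) - (1/25)/(w + 6) + (2/525)/(w - 4)


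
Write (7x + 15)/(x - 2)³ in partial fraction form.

(7x + 15) = A(x - 2)² + B(x - 2) + C. At x = 2: C = 7·2 + 15 = 29. Coefficients: A = 0, B = 7
Result: 7/(x - 2)² + 29/(x - 2)³


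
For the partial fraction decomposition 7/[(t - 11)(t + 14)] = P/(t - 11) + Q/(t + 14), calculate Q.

Cover-up at t = -14: Q = 7/(-14 - 11) = -7/25


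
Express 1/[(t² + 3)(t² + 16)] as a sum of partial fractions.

Coefficient matching gives α = γ = 0, β = 1/(16-3) = 1/13, δ = -β = -1/13
Result: (1/13)/(t² + 3) - (1/13)/(t² + 16)


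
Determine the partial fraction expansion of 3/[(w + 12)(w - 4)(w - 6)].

Using cover-up method: A = 1/96, B = -3/32, C = 1/12
Result: (1/96)/(w + 12) - (3/32)/(w - 4) + (1/12)/(w - 6)


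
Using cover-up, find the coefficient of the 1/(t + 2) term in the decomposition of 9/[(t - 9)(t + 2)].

Cover (t + 2), set t=-2: 9/((t - 9) at t=-2) = 9/(-11) = -9/11


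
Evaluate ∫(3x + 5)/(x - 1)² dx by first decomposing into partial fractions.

Decompose: P = 3, Q = 3·1 + 5 = 8, so (3x + 5)/(x - 1)² = 3/(x - 1) + 8/(x - 1)². Integrate: ∫ P/(x - 1) dx = 3 ln|(x - 1)|; ∫ Q/(x - 1)² dx = -8/(x - 1). Sum: 3 ln|(x - 1)| - 8/(x - 1) + C


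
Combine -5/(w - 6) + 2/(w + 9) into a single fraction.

Common denominator (w - 6)(w + 9). Numerator: -5(w + 9) + 2(w - 6) = (-5w - 45) + (2w - 12) = -3w - 57
Result: (-3w - 57)/[(w - 6)(w + 9)]


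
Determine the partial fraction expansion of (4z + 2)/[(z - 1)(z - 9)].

At z=1: α = (4·1 + 2)/(1 - 9) = -3/4. At z=9: β = (4·9 + 2)/(9 - 1) = 19/4
Result: (-3/4)/(z - 1) + (19/4)/(z - 9)


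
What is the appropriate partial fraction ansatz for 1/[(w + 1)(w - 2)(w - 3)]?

Three distinct linear factors: P/(w + 1) + Q/(w - 2) + R/(w - 3)


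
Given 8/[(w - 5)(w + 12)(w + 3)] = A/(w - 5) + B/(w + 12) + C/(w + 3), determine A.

Cover-up at w = 5: A = 8/[(5 + 12)(5 + 3)] = 8/[(17)(8)] = 8/136 = 1/17


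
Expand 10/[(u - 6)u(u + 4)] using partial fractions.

Using cover-up method: α = 1/6, β = -5/12, γ = 1/4
Result: (1/6)/(u - 6) - (5/12)/u + (1/4)/(u + 4)


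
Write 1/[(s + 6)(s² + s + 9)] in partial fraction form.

Cover-up at s = -6: P = 1/((-6)² + 1·(-6) + 9) = 1/39. Then Q = -P = -1/39, R = -P·(1 - 6) = 5/39
Result: (1/39)/(s + 6) - ((1/39)s - 5/39)/(s² + s + 9)


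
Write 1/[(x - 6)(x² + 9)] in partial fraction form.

Cover-up at x = 6: α = 1/(6² + 9) = 1/45. Then β = -α = -1/45, γ = -α·(0 + 6) = -2/15
Result: (1/45)/(x - 6) - ((1/45)x + 2/15)/(x² + 9)


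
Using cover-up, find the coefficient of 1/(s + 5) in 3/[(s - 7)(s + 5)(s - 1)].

Cover (s + 5), set s=-5: 3/[(-5 - 7)(-5 - 1)] = 1/24


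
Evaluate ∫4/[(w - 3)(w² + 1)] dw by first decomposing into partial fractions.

Cover-up at w=3: A = 4/(3²+1) = 2/5. Coeff matching: B = -2/5, C = -6/5. Decomposition: (2/5)/(w - 3) - ((2/5)w + 6/5)/(w² + 1). Integrate: linear → ln, quadratic → (1/2)ln + arctan: (2/5) ln|(w - 3)| - (1/5) ln(w² + 1) - (6/5) arctan(w) + C


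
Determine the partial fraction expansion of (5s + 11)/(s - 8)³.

(5s + 11) = P(s - 8)² + Q(s - 8) + R. At s = 8: R = 5·8 + 11 = 51. Coefficients: P = 0, Q = 5
Result: 5/(s - 8)² + 51/(s - 8)³


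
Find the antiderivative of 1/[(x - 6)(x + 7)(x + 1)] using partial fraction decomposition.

Cover-up: α = 1/91, β = 1/78, γ = -1/42. Decomposition: (1/91)/(x - 6) + (1/78)/(x + 7) - (1/42)/(x + 1). Integrate each term: (1/91) ln|(x - 6)| + (1/78) ln|(x + 7)| - (1/42) ln|(x + 1)| + C


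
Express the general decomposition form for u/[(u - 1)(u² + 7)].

Linear + irreducible quadratic: α/(u - 1) + (βu + γ)/(u² + 7)


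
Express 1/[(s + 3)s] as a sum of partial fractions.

1/(s + 3)s = α/(s + 3) + β/s. α = 1/(-3 - 0) = -1/3, β = 1/(0 + 3) = 1/3
Result: (-1/3)/(s + 3) + (1/3)/s


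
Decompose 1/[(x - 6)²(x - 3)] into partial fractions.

Cover-up at x=3: C = 1/(3 - 6)² = 1/9. Cover-up at x=6: B = 1/(6 - 3) = 1/3. Comparing x² coeff: A = -C = -1/9
Result: (-1/9)/(x - 6) + (1/3)/(x - 6)² + (1/9)/(x - 3)


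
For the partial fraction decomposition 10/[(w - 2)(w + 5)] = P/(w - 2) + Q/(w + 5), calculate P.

Cover-up at w = 2: P = 10/(2 + 5) = 10/7
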